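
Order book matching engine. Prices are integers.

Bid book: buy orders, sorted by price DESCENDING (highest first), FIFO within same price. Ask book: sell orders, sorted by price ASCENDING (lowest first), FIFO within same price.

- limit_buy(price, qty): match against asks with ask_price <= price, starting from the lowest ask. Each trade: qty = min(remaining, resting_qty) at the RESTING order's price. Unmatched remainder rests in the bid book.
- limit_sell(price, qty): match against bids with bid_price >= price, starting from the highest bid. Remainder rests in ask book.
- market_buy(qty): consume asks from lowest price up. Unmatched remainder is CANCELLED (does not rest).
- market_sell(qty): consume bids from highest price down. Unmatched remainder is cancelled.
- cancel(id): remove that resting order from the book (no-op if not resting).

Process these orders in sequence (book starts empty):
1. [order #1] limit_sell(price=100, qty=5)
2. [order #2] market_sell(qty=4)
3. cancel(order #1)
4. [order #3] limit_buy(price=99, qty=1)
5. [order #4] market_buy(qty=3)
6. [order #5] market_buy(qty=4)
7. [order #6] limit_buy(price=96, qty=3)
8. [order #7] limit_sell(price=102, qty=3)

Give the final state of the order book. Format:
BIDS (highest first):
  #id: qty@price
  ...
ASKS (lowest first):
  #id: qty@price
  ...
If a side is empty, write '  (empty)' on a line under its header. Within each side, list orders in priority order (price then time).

Answer: BIDS (highest first):
  #3: 1@99
  #6: 3@96
ASKS (lowest first):
  #7: 3@102

Derivation:
After op 1 [order #1] limit_sell(price=100, qty=5): fills=none; bids=[-] asks=[#1:5@100]
After op 2 [order #2] market_sell(qty=4): fills=none; bids=[-] asks=[#1:5@100]
After op 3 cancel(order #1): fills=none; bids=[-] asks=[-]
After op 4 [order #3] limit_buy(price=99, qty=1): fills=none; bids=[#3:1@99] asks=[-]
After op 5 [order #4] market_buy(qty=3): fills=none; bids=[#3:1@99] asks=[-]
After op 6 [order #5] market_buy(qty=4): fills=none; bids=[#3:1@99] asks=[-]
After op 7 [order #6] limit_buy(price=96, qty=3): fills=none; bids=[#3:1@99 #6:3@96] asks=[-]
After op 8 [order #7] limit_sell(price=102, qty=3): fills=none; bids=[#3:1@99 #6:3@96] asks=[#7:3@102]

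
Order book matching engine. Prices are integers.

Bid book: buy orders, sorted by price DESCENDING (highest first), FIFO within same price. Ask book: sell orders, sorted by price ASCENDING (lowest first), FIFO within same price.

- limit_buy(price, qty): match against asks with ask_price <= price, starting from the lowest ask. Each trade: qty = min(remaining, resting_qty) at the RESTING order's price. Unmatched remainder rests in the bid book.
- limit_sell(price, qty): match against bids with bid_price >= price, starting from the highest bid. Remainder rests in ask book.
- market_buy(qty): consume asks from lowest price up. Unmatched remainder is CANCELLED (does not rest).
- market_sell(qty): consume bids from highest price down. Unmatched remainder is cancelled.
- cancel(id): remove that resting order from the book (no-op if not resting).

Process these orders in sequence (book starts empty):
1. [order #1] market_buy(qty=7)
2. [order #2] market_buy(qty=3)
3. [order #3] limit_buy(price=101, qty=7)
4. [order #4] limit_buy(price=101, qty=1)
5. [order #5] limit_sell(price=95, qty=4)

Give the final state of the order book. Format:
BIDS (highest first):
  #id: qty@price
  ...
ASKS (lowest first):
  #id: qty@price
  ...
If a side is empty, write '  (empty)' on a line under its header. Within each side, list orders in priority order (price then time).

After op 1 [order #1] market_buy(qty=7): fills=none; bids=[-] asks=[-]
After op 2 [order #2] market_buy(qty=3): fills=none; bids=[-] asks=[-]
After op 3 [order #3] limit_buy(price=101, qty=7): fills=none; bids=[#3:7@101] asks=[-]
After op 4 [order #4] limit_buy(price=101, qty=1): fills=none; bids=[#3:7@101 #4:1@101] asks=[-]
After op 5 [order #5] limit_sell(price=95, qty=4): fills=#3x#5:4@101; bids=[#3:3@101 #4:1@101] asks=[-]

Answer: BIDS (highest first):
  #3: 3@101
  #4: 1@101
ASKS (lowest first):
  (empty)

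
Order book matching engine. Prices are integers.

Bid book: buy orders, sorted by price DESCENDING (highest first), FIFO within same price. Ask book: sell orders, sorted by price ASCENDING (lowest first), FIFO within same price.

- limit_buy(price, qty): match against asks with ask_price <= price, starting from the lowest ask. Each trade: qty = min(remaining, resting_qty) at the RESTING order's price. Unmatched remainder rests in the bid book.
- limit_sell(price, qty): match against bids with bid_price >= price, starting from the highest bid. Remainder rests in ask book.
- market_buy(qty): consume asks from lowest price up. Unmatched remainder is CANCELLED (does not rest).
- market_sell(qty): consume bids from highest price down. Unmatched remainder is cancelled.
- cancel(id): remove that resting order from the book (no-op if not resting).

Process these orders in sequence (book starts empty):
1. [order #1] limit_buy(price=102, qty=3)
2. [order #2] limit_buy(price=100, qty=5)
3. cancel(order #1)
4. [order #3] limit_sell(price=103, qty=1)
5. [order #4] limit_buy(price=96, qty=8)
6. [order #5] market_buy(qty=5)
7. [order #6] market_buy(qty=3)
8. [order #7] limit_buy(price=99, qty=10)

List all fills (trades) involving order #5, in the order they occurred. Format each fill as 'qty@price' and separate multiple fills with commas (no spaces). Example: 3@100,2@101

Answer: 1@103

Derivation:
After op 1 [order #1] limit_buy(price=102, qty=3): fills=none; bids=[#1:3@102] asks=[-]
After op 2 [order #2] limit_buy(price=100, qty=5): fills=none; bids=[#1:3@102 #2:5@100] asks=[-]
After op 3 cancel(order #1): fills=none; bids=[#2:5@100] asks=[-]
After op 4 [order #3] limit_sell(price=103, qty=1): fills=none; bids=[#2:5@100] asks=[#3:1@103]
After op 5 [order #4] limit_buy(price=96, qty=8): fills=none; bids=[#2:5@100 #4:8@96] asks=[#3:1@103]
After op 6 [order #5] market_buy(qty=5): fills=#5x#3:1@103; bids=[#2:5@100 #4:8@96] asks=[-]
After op 7 [order #6] market_buy(qty=3): fills=none; bids=[#2:5@100 #4:8@96] asks=[-]
After op 8 [order #7] limit_buy(price=99, qty=10): fills=none; bids=[#2:5@100 #7:10@99 #4:8@96] asks=[-]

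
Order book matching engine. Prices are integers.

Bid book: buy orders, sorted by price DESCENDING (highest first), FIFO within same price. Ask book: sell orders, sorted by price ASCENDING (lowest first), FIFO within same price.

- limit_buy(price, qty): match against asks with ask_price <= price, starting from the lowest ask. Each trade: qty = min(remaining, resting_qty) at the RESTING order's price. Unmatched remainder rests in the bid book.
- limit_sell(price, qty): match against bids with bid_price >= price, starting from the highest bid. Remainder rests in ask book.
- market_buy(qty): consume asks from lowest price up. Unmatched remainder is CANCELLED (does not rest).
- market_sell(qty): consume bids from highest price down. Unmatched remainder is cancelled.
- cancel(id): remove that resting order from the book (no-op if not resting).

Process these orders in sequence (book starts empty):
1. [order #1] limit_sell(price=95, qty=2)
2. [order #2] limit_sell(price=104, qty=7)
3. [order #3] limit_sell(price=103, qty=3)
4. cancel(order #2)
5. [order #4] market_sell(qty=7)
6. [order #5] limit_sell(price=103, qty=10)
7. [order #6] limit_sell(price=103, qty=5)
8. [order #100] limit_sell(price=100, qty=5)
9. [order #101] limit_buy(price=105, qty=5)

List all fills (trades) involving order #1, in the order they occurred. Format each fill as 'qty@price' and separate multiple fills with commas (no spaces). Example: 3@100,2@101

Answer: 2@95

Derivation:
After op 1 [order #1] limit_sell(price=95, qty=2): fills=none; bids=[-] asks=[#1:2@95]
After op 2 [order #2] limit_sell(price=104, qty=7): fills=none; bids=[-] asks=[#1:2@95 #2:7@104]
After op 3 [order #3] limit_sell(price=103, qty=3): fills=none; bids=[-] asks=[#1:2@95 #3:3@103 #2:7@104]
After op 4 cancel(order #2): fills=none; bids=[-] asks=[#1:2@95 #3:3@103]
After op 5 [order #4] market_sell(qty=7): fills=none; bids=[-] asks=[#1:2@95 #3:3@103]
After op 6 [order #5] limit_sell(price=103, qty=10): fills=none; bids=[-] asks=[#1:2@95 #3:3@103 #5:10@103]
After op 7 [order #6] limit_sell(price=103, qty=5): fills=none; bids=[-] asks=[#1:2@95 #3:3@103 #5:10@103 #6:5@103]
After op 8 [order #100] limit_sell(price=100, qty=5): fills=none; bids=[-] asks=[#1:2@95 #100:5@100 #3:3@103 #5:10@103 #6:5@103]
After op 9 [order #101] limit_buy(price=105, qty=5): fills=#101x#1:2@95 #101x#100:3@100; bids=[-] asks=[#100:2@100 #3:3@103 #5:10@103 #6:5@103]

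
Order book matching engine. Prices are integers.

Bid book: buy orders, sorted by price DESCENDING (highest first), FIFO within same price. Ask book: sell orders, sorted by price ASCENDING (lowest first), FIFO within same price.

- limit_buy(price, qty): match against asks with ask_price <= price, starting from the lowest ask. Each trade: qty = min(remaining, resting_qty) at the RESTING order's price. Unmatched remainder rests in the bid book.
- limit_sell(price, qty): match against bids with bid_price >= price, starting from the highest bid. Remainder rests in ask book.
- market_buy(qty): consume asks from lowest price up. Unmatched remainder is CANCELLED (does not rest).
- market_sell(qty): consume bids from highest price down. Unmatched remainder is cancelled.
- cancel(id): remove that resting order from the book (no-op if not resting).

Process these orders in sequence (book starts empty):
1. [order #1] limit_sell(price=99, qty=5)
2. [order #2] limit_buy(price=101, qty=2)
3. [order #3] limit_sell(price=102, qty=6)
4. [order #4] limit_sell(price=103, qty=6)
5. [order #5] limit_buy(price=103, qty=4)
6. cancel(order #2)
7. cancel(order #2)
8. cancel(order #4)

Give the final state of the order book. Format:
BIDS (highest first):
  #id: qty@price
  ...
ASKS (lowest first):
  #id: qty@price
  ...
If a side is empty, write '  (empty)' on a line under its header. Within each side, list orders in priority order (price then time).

Answer: BIDS (highest first):
  (empty)
ASKS (lowest first):
  #3: 5@102

Derivation:
After op 1 [order #1] limit_sell(price=99, qty=5): fills=none; bids=[-] asks=[#1:5@99]
After op 2 [order #2] limit_buy(price=101, qty=2): fills=#2x#1:2@99; bids=[-] asks=[#1:3@99]
After op 3 [order #3] limit_sell(price=102, qty=6): fills=none; bids=[-] asks=[#1:3@99 #3:6@102]
After op 4 [order #4] limit_sell(price=103, qty=6): fills=none; bids=[-] asks=[#1:3@99 #3:6@102 #4:6@103]
After op 5 [order #5] limit_buy(price=103, qty=4): fills=#5x#1:3@99 #5x#3:1@102; bids=[-] asks=[#3:5@102 #4:6@103]
After op 6 cancel(order #2): fills=none; bids=[-] asks=[#3:5@102 #4:6@103]
After op 7 cancel(order #2): fills=none; bids=[-] asks=[#3:5@102 #4:6@103]
After op 8 cancel(order #4): fills=none; bids=[-] asks=[#3:5@102]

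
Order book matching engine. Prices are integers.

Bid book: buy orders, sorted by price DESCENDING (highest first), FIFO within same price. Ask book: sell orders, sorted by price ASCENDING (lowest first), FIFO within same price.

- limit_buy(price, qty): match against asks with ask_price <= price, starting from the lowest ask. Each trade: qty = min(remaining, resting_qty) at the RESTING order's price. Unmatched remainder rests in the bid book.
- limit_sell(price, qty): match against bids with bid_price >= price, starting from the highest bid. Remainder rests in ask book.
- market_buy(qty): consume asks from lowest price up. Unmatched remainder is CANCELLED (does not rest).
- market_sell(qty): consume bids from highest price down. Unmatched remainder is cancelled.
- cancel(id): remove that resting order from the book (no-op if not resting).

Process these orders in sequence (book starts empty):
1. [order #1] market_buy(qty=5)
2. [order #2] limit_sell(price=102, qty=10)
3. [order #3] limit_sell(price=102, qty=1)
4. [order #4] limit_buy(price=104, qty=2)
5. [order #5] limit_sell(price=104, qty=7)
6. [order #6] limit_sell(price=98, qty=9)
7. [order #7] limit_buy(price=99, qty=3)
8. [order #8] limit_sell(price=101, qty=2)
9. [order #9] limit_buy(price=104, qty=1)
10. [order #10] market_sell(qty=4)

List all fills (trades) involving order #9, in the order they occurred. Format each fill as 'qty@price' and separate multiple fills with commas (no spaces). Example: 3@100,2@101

After op 1 [order #1] market_buy(qty=5): fills=none; bids=[-] asks=[-]
After op 2 [order #2] limit_sell(price=102, qty=10): fills=none; bids=[-] asks=[#2:10@102]
After op 3 [order #3] limit_sell(price=102, qty=1): fills=none; bids=[-] asks=[#2:10@102 #3:1@102]
After op 4 [order #4] limit_buy(price=104, qty=2): fills=#4x#2:2@102; bids=[-] asks=[#2:8@102 #3:1@102]
After op 5 [order #5] limit_sell(price=104, qty=7): fills=none; bids=[-] asks=[#2:8@102 #3:1@102 #5:7@104]
After op 6 [order #6] limit_sell(price=98, qty=9): fills=none; bids=[-] asks=[#6:9@98 #2:8@102 #3:1@102 #5:7@104]
After op 7 [order #7] limit_buy(price=99, qty=3): fills=#7x#6:3@98; bids=[-] asks=[#6:6@98 #2:8@102 #3:1@102 #5:7@104]
After op 8 [order #8] limit_sell(price=101, qty=2): fills=none; bids=[-] asks=[#6:6@98 #8:2@101 #2:8@102 #3:1@102 #5:7@104]
After op 9 [order #9] limit_buy(price=104, qty=1): fills=#9x#6:1@98; bids=[-] asks=[#6:5@98 #8:2@101 #2:8@102 #3:1@102 #5:7@104]
After op 10 [order #10] market_sell(qty=4): fills=none; bids=[-] asks=[#6:5@98 #8:2@101 #2:8@102 #3:1@102 #5:7@104]

Answer: 1@98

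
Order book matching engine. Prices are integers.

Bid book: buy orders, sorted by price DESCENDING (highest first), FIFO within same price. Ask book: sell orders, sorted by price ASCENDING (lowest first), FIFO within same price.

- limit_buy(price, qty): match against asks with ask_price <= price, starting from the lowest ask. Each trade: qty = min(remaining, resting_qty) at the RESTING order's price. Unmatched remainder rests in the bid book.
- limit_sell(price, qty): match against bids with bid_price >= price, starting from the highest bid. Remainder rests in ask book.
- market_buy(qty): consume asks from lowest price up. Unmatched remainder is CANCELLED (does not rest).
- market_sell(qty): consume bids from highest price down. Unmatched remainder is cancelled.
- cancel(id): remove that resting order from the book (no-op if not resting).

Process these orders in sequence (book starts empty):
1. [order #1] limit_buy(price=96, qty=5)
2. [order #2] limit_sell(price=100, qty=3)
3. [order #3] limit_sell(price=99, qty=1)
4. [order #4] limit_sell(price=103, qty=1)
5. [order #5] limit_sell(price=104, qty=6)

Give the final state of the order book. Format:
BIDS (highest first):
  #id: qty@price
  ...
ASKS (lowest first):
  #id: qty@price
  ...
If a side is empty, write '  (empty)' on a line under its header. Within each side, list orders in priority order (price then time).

Answer: BIDS (highest first):
  #1: 5@96
ASKS (lowest first):
  #3: 1@99
  #2: 3@100
  #4: 1@103
  #5: 6@104

Derivation:
After op 1 [order #1] limit_buy(price=96, qty=5): fills=none; bids=[#1:5@96] asks=[-]
After op 2 [order #2] limit_sell(price=100, qty=3): fills=none; bids=[#1:5@96] asks=[#2:3@100]
After op 3 [order #3] limit_sell(price=99, qty=1): fills=none; bids=[#1:5@96] asks=[#3:1@99 #2:3@100]
After op 4 [order #4] limit_sell(price=103, qty=1): fills=none; bids=[#1:5@96] asks=[#3:1@99 #2:3@100 #4:1@103]
After op 5 [order #5] limit_sell(price=104, qty=6): fills=none; bids=[#1:5@96] asks=[#3:1@99 #2:3@100 #4:1@103 #5:6@104]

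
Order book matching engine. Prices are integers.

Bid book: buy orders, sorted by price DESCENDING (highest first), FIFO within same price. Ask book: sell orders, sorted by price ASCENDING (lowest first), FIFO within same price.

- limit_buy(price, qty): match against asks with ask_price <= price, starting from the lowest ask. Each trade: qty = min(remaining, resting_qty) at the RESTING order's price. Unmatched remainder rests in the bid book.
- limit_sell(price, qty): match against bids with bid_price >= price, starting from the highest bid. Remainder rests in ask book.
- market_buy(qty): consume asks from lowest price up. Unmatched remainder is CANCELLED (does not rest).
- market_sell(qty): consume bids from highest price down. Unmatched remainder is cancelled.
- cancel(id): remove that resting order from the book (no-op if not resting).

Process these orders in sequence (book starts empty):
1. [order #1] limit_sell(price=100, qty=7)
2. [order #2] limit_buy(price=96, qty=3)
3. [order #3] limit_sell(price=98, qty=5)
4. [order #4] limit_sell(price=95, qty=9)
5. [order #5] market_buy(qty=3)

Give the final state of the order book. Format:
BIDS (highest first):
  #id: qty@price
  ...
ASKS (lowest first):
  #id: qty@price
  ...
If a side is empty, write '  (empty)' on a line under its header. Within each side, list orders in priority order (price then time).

Answer: BIDS (highest first):
  (empty)
ASKS (lowest first):
  #4: 3@95
  #3: 5@98
  #1: 7@100

Derivation:
After op 1 [order #1] limit_sell(price=100, qty=7): fills=none; bids=[-] asks=[#1:7@100]
After op 2 [order #2] limit_buy(price=96, qty=3): fills=none; bids=[#2:3@96] asks=[#1:7@100]
After op 3 [order #3] limit_sell(price=98, qty=5): fills=none; bids=[#2:3@96] asks=[#3:5@98 #1:7@100]
After op 4 [order #4] limit_sell(price=95, qty=9): fills=#2x#4:3@96; bids=[-] asks=[#4:6@95 #3:5@98 #1:7@100]
After op 5 [order #5] market_buy(qty=3): fills=#5x#4:3@95; bids=[-] asks=[#4:3@95 #3:5@98 #1:7@100]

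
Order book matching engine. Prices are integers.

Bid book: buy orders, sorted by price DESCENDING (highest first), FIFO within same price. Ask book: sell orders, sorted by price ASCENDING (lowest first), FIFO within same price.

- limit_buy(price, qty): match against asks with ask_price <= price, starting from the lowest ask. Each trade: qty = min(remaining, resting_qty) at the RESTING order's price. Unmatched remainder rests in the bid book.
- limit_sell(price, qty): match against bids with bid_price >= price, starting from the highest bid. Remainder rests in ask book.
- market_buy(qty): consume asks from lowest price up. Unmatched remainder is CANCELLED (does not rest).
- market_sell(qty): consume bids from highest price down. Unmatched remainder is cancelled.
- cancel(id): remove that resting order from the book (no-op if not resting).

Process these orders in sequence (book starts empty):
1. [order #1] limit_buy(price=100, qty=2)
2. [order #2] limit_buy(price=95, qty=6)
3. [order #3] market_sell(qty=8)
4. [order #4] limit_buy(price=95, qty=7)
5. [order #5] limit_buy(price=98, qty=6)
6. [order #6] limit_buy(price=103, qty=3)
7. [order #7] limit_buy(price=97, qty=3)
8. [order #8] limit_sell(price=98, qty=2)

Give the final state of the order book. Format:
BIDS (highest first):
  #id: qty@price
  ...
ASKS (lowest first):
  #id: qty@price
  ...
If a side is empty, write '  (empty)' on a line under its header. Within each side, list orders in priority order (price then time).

After op 1 [order #1] limit_buy(price=100, qty=2): fills=none; bids=[#1:2@100] asks=[-]
After op 2 [order #2] limit_buy(price=95, qty=6): fills=none; bids=[#1:2@100 #2:6@95] asks=[-]
After op 3 [order #3] market_sell(qty=8): fills=#1x#3:2@100 #2x#3:6@95; bids=[-] asks=[-]
After op 4 [order #4] limit_buy(price=95, qty=7): fills=none; bids=[#4:7@95] asks=[-]
After op 5 [order #5] limit_buy(price=98, qty=6): fills=none; bids=[#5:6@98 #4:7@95] asks=[-]
After op 6 [order #6] limit_buy(price=103, qty=3): fills=none; bids=[#6:3@103 #5:6@98 #4:7@95] asks=[-]
After op 7 [order #7] limit_buy(price=97, qty=3): fills=none; bids=[#6:3@103 #5:6@98 #7:3@97 #4:7@95] asks=[-]
After op 8 [order #8] limit_sell(price=98, qty=2): fills=#6x#8:2@103; bids=[#6:1@103 #5:6@98 #7:3@97 #4:7@95] asks=[-]

Answer: BIDS (highest first):
  #6: 1@103
  #5: 6@98
  #7: 3@97
  #4: 7@95
ASKS (lowest first):
  (empty)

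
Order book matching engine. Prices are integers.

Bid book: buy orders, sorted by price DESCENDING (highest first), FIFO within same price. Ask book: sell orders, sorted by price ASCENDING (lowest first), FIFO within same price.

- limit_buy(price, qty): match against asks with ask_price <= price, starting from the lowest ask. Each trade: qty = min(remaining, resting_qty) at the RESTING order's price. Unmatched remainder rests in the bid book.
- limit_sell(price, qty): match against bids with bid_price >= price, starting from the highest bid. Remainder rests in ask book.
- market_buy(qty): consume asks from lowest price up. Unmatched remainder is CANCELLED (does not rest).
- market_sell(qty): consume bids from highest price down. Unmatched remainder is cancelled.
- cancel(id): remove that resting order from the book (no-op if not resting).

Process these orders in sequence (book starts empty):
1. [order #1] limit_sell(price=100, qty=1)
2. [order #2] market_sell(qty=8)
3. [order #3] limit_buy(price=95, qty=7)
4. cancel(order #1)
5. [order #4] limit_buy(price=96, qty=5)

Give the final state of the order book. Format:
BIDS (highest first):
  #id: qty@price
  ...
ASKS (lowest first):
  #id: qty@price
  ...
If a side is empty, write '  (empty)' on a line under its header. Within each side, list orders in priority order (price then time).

After op 1 [order #1] limit_sell(price=100, qty=1): fills=none; bids=[-] asks=[#1:1@100]
After op 2 [order #2] market_sell(qty=8): fills=none; bids=[-] asks=[#1:1@100]
After op 3 [order #3] limit_buy(price=95, qty=7): fills=none; bids=[#3:7@95] asks=[#1:1@100]
After op 4 cancel(order #1): fills=none; bids=[#3:7@95] asks=[-]
After op 5 [order #4] limit_buy(price=96, qty=5): fills=none; bids=[#4:5@96 #3:7@95] asks=[-]

Answer: BIDS (highest first):
  #4: 5@96
  #3: 7@95
ASKS (lowest first):
  (empty)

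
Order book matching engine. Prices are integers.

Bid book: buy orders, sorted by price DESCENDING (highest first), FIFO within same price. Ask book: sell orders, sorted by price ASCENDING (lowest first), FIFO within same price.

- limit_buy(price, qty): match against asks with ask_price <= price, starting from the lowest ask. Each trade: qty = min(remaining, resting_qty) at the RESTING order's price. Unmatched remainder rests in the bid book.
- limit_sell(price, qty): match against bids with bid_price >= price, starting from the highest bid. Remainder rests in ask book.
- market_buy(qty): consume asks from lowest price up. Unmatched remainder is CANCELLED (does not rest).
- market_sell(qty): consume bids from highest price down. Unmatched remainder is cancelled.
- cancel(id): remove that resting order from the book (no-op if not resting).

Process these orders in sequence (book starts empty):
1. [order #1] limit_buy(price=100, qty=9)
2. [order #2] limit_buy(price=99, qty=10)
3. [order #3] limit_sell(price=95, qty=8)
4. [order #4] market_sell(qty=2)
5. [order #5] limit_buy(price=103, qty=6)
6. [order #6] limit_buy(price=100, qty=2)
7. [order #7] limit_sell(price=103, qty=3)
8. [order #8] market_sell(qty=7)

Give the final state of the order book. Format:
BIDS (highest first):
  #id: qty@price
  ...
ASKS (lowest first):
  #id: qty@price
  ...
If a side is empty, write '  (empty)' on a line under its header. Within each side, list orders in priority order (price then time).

Answer: BIDS (highest first):
  #2: 7@99
ASKS (lowest first):
  (empty)

Derivation:
After op 1 [order #1] limit_buy(price=100, qty=9): fills=none; bids=[#1:9@100] asks=[-]
After op 2 [order #2] limit_buy(price=99, qty=10): fills=none; bids=[#1:9@100 #2:10@99] asks=[-]
After op 3 [order #3] limit_sell(price=95, qty=8): fills=#1x#3:8@100; bids=[#1:1@100 #2:10@99] asks=[-]
After op 4 [order #4] market_sell(qty=2): fills=#1x#4:1@100 #2x#4:1@99; bids=[#2:9@99] asks=[-]
After op 5 [order #5] limit_buy(price=103, qty=6): fills=none; bids=[#5:6@103 #2:9@99] asks=[-]
After op 6 [order #6] limit_buy(price=100, qty=2): fills=none; bids=[#5:6@103 #6:2@100 #2:9@99] asks=[-]
After op 7 [order #7] limit_sell(price=103, qty=3): fills=#5x#7:3@103; bids=[#5:3@103 #6:2@100 #2:9@99] asks=[-]
After op 8 [order #8] market_sell(qty=7): fills=#5x#8:3@103 #6x#8:2@100 #2x#8:2@99; bids=[#2:7@99] asks=[-]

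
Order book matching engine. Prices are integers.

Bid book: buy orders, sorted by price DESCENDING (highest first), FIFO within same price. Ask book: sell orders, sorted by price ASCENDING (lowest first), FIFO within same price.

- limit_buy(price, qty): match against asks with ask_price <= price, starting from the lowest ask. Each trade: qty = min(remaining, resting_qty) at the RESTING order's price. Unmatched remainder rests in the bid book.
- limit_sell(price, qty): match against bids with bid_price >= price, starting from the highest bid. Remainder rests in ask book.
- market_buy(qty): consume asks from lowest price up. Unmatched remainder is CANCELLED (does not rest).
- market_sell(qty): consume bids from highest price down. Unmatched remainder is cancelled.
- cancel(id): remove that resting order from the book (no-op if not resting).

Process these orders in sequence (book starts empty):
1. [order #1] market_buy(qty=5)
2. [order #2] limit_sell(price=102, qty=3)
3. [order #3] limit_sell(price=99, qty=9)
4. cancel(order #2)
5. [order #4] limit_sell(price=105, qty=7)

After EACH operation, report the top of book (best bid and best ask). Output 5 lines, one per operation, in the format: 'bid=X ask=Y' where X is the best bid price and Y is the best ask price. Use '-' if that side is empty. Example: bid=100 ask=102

After op 1 [order #1] market_buy(qty=5): fills=none; bids=[-] asks=[-]
After op 2 [order #2] limit_sell(price=102, qty=3): fills=none; bids=[-] asks=[#2:3@102]
After op 3 [order #3] limit_sell(price=99, qty=9): fills=none; bids=[-] asks=[#3:9@99 #2:3@102]
After op 4 cancel(order #2): fills=none; bids=[-] asks=[#3:9@99]
After op 5 [order #4] limit_sell(price=105, qty=7): fills=none; bids=[-] asks=[#3:9@99 #4:7@105]

Answer: bid=- ask=-
bid=- ask=102
bid=- ask=99
bid=- ask=99
bid=- ask=99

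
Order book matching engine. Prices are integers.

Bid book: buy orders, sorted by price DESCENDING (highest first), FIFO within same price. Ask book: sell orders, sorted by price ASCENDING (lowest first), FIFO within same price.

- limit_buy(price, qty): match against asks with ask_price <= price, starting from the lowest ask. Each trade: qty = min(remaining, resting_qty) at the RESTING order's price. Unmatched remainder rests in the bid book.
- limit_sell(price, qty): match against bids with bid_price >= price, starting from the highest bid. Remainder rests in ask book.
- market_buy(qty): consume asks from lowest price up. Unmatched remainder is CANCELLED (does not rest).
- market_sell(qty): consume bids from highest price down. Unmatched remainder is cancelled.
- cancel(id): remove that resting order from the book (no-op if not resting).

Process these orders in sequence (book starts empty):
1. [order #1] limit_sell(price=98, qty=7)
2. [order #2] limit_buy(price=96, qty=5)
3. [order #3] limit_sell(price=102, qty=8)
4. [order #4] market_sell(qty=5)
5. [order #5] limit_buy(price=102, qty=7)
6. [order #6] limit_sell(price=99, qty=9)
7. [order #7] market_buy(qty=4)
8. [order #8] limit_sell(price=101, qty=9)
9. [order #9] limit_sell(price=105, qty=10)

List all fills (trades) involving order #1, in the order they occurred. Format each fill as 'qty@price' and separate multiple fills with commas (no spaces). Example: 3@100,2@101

After op 1 [order #1] limit_sell(price=98, qty=7): fills=none; bids=[-] asks=[#1:7@98]
After op 2 [order #2] limit_buy(price=96, qty=5): fills=none; bids=[#2:5@96] asks=[#1:7@98]
After op 3 [order #3] limit_sell(price=102, qty=8): fills=none; bids=[#2:5@96] asks=[#1:7@98 #3:8@102]
After op 4 [order #4] market_sell(qty=5): fills=#2x#4:5@96; bids=[-] asks=[#1:7@98 #3:8@102]
After op 5 [order #5] limit_buy(price=102, qty=7): fills=#5x#1:7@98; bids=[-] asks=[#3:8@102]
After op 6 [order #6] limit_sell(price=99, qty=9): fills=none; bids=[-] asks=[#6:9@99 #3:8@102]
After op 7 [order #7] market_buy(qty=4): fills=#7x#6:4@99; bids=[-] asks=[#6:5@99 #3:8@102]
After op 8 [order #8] limit_sell(price=101, qty=9): fills=none; bids=[-] asks=[#6:5@99 #8:9@101 #3:8@102]
After op 9 [order #9] limit_sell(price=105, qty=10): fills=none; bids=[-] asks=[#6:5@99 #8:9@101 #3:8@102 #9:10@105]

Answer: 7@98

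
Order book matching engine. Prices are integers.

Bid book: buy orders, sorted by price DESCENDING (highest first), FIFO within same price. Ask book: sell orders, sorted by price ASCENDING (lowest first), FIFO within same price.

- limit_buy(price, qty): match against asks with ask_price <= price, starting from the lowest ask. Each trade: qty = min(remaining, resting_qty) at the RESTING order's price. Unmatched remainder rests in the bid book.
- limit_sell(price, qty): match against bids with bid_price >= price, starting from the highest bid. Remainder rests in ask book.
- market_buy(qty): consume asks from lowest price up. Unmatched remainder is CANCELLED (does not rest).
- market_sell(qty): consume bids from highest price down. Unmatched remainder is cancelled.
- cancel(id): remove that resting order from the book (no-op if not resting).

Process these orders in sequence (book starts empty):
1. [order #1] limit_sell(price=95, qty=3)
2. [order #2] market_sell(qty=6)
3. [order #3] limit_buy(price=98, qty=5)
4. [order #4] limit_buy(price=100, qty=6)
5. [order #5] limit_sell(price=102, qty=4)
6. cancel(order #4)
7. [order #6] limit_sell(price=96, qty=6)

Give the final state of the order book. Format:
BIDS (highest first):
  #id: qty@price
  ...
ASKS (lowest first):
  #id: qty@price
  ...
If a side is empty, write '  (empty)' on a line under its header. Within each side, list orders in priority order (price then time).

After op 1 [order #1] limit_sell(price=95, qty=3): fills=none; bids=[-] asks=[#1:3@95]
After op 2 [order #2] market_sell(qty=6): fills=none; bids=[-] asks=[#1:3@95]
After op 3 [order #3] limit_buy(price=98, qty=5): fills=#3x#1:3@95; bids=[#3:2@98] asks=[-]
After op 4 [order #4] limit_buy(price=100, qty=6): fills=none; bids=[#4:6@100 #3:2@98] asks=[-]
After op 5 [order #5] limit_sell(price=102, qty=4): fills=none; bids=[#4:6@100 #3:2@98] asks=[#5:4@102]
After op 6 cancel(order #4): fills=none; bids=[#3:2@98] asks=[#5:4@102]
After op 7 [order #6] limit_sell(price=96, qty=6): fills=#3x#6:2@98; bids=[-] asks=[#6:4@96 #5:4@102]

Answer: BIDS (highest first):
  (empty)
ASKS (lowest first):
  #6: 4@96
  #5: 4@102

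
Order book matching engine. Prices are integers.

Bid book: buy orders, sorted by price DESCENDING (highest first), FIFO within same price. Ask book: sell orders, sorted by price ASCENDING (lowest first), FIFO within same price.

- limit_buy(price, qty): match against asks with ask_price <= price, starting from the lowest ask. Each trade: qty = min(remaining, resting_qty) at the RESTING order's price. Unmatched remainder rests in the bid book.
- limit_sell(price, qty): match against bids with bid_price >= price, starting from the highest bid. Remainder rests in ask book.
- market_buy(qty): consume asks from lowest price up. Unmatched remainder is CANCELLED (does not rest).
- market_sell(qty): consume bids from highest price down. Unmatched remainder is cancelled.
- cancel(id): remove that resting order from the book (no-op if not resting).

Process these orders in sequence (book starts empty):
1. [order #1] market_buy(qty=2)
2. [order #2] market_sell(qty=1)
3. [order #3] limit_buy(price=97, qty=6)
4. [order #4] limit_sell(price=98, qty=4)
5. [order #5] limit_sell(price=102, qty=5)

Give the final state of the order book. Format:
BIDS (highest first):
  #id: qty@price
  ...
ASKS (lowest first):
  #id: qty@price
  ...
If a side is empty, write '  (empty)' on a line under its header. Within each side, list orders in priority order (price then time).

After op 1 [order #1] market_buy(qty=2): fills=none; bids=[-] asks=[-]
After op 2 [order #2] market_sell(qty=1): fills=none; bids=[-] asks=[-]
After op 3 [order #3] limit_buy(price=97, qty=6): fills=none; bids=[#3:6@97] asks=[-]
After op 4 [order #4] limit_sell(price=98, qty=4): fills=none; bids=[#3:6@97] asks=[#4:4@98]
After op 5 [order #5] limit_sell(price=102, qty=5): fills=none; bids=[#3:6@97] asks=[#4:4@98 #5:5@102]

Answer: BIDS (highest first):
  #3: 6@97
ASKS (lowest first):
  #4: 4@98
  #5: 5@102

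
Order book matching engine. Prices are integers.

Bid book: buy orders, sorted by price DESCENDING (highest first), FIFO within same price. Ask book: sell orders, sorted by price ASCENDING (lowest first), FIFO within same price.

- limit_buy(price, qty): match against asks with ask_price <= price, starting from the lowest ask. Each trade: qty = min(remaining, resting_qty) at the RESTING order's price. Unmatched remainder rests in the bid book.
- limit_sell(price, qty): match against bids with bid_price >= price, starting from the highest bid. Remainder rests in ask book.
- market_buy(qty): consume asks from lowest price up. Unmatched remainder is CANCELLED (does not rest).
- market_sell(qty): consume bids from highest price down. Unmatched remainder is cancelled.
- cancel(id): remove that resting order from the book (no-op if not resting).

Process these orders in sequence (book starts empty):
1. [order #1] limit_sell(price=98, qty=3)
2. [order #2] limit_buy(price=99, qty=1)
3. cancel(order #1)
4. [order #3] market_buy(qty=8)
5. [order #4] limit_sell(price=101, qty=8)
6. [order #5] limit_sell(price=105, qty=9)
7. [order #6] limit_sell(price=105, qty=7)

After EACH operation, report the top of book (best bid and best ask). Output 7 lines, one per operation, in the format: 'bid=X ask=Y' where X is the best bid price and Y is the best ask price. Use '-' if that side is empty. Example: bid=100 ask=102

After op 1 [order #1] limit_sell(price=98, qty=3): fills=none; bids=[-] asks=[#1:3@98]
After op 2 [order #2] limit_buy(price=99, qty=1): fills=#2x#1:1@98; bids=[-] asks=[#1:2@98]
After op 3 cancel(order #1): fills=none; bids=[-] asks=[-]
After op 4 [order #3] market_buy(qty=8): fills=none; bids=[-] asks=[-]
After op 5 [order #4] limit_sell(price=101, qty=8): fills=none; bids=[-] asks=[#4:8@101]
After op 6 [order #5] limit_sell(price=105, qty=9): fills=none; bids=[-] asks=[#4:8@101 #5:9@105]
After op 7 [order #6] limit_sell(price=105, qty=7): fills=none; bids=[-] asks=[#4:8@101 #5:9@105 #6:7@105]

Answer: bid=- ask=98
bid=- ask=98
bid=- ask=-
bid=- ask=-
bid=- ask=101
bid=- ask=101
bid=- ask=101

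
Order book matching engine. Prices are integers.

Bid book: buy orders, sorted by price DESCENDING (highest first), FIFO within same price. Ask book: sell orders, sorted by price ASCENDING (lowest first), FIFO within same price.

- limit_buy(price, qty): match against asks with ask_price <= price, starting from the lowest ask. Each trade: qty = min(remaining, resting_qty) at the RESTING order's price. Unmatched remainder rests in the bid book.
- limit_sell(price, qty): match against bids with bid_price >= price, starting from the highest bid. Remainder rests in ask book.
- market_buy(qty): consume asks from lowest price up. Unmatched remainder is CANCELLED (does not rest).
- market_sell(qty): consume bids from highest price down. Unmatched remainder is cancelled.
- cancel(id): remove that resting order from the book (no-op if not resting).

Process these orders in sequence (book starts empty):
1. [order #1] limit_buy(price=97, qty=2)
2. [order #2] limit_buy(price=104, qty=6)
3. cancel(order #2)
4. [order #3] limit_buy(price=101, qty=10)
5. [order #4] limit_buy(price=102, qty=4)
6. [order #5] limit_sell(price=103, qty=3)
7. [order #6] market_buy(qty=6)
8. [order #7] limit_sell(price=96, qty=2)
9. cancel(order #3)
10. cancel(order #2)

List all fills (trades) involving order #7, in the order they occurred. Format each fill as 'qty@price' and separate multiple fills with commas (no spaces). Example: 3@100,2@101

Answer: 2@102

Derivation:
After op 1 [order #1] limit_buy(price=97, qty=2): fills=none; bids=[#1:2@97] asks=[-]
After op 2 [order #2] limit_buy(price=104, qty=6): fills=none; bids=[#2:6@104 #1:2@97] asks=[-]
After op 3 cancel(order #2): fills=none; bids=[#1:2@97] asks=[-]
After op 4 [order #3] limit_buy(price=101, qty=10): fills=none; bids=[#3:10@101 #1:2@97] asks=[-]
After op 5 [order #4] limit_buy(price=102, qty=4): fills=none; bids=[#4:4@102 #3:10@101 #1:2@97] asks=[-]
After op 6 [order #5] limit_sell(price=103, qty=3): fills=none; bids=[#4:4@102 #3:10@101 #1:2@97] asks=[#5:3@103]
After op 7 [order #6] market_buy(qty=6): fills=#6x#5:3@103; bids=[#4:4@102 #3:10@101 #1:2@97] asks=[-]
After op 8 [order #7] limit_sell(price=96, qty=2): fills=#4x#7:2@102; bids=[#4:2@102 #3:10@101 #1:2@97] asks=[-]
After op 9 cancel(order #3): fills=none; bids=[#4:2@102 #1:2@97] asks=[-]
After op 10 cancel(order #2): fills=none; bids=[#4:2@102 #1:2@97] asks=[-]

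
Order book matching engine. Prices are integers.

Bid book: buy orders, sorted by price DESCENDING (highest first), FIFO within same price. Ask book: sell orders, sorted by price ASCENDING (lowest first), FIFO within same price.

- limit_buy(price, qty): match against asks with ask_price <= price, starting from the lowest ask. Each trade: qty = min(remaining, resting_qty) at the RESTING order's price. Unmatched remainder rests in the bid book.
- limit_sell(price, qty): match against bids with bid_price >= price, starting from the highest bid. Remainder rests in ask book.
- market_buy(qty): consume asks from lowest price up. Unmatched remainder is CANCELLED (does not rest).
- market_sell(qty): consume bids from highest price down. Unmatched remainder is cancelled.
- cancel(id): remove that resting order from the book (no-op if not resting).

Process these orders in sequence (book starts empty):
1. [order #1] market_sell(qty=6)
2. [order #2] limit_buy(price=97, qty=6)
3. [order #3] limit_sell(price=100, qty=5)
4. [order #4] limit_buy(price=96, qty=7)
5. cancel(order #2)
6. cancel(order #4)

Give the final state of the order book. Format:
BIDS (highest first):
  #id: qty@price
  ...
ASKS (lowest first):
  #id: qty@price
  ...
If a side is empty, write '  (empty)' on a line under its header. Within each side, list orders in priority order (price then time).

Answer: BIDS (highest first):
  (empty)
ASKS (lowest first):
  #3: 5@100

Derivation:
After op 1 [order #1] market_sell(qty=6): fills=none; bids=[-] asks=[-]
After op 2 [order #2] limit_buy(price=97, qty=6): fills=none; bids=[#2:6@97] asks=[-]
After op 3 [order #3] limit_sell(price=100, qty=5): fills=none; bids=[#2:6@97] asks=[#3:5@100]
After op 4 [order #4] limit_buy(price=96, qty=7): fills=none; bids=[#2:6@97 #4:7@96] asks=[#3:5@100]
After op 5 cancel(order #2): fills=none; bids=[#4:7@96] asks=[#3:5@100]
After op 6 cancel(order #4): fills=none; bids=[-] asks=[#3:5@100]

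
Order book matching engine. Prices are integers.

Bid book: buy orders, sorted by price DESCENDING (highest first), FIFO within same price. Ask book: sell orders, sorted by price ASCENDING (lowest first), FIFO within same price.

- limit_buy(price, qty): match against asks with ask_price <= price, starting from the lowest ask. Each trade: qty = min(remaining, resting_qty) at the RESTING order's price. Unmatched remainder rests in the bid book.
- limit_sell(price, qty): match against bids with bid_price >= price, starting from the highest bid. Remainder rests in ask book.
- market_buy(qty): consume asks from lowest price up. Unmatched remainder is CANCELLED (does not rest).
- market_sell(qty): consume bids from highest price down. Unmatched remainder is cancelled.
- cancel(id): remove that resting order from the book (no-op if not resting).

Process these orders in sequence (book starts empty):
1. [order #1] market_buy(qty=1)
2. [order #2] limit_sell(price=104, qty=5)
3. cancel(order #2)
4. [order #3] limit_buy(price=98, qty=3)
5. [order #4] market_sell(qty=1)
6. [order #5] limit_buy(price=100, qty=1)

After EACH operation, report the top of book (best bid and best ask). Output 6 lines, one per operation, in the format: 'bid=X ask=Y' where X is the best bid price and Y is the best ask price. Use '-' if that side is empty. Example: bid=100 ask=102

After op 1 [order #1] market_buy(qty=1): fills=none; bids=[-] asks=[-]
After op 2 [order #2] limit_sell(price=104, qty=5): fills=none; bids=[-] asks=[#2:5@104]
After op 3 cancel(order #2): fills=none; bids=[-] asks=[-]
After op 4 [order #3] limit_buy(price=98, qty=3): fills=none; bids=[#3:3@98] asks=[-]
After op 5 [order #4] market_sell(qty=1): fills=#3x#4:1@98; bids=[#3:2@98] asks=[-]
After op 6 [order #5] limit_buy(price=100, qty=1): fills=none; bids=[#5:1@100 #3:2@98] asks=[-]

Answer: bid=- ask=-
bid=- ask=104
bid=- ask=-
bid=98 ask=-
bid=98 ask=-
bid=100 ask=-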